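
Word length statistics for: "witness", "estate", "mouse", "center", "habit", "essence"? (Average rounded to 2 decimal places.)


Lengths: "witness"=7, "estate"=6, "mouse"=5, "center"=6, "habit"=5, "essence"=7
Sum = 36, Count = 6
Average = 36/6 = 6.00
= avg=6.00, min=5, max=7


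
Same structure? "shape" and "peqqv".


Pattern of "shape": [0, 1, 2, 3, 4]
Pattern of "peqqv": [0, 1, 2, 2, 3]
Patterns do not match
Same pattern = No


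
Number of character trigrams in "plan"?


Word: "plan" (length 4)
Number of 3-grams = length - 3 + 1 = 4 - 3 + 1
= 2


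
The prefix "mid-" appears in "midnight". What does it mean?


Prefix: mid-
Example: midnight (mid- + night)
Meaning = middle


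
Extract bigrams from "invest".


Word: "invest" (length 6)
Number of bigrams = 6 - 2 + 1 = 5
  Position 0: "in"
  Position 1: "nv"
  Position 2: "ve"
  Position 3: "es"
  Position 4: "st"
Bigrams = "in", "nv", "ve", "es", "st"


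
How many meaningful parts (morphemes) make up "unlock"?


Word: "unlock"
Morphemes: un- | lock
Each morpheme carries meaning
= 2 morphemes


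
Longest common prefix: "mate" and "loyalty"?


Word 1: "mate"
Word 2: "loyalty"
Comparing from start:
  Pos 0: 'm' != 'l' (stop)
LCP = "" (length 0)


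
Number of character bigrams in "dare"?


Word: "dare" (length 4)
Number of 2-grams = length - 2 + 1 = 4 - 2 + 1
= 3


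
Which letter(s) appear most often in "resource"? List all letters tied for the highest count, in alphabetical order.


Word: "resource"
Letter counts:
  'c': 1
  'e': 2
  'o': 1
  'r': 2
  's': 1
  'u': 1
Maximum count = 2
Most frequent = 'e', 'r' (2 times each)


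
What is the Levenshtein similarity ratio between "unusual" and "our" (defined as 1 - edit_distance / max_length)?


Word 1: "unusual" (length 7)
Word 2: "our" (length 3)
One optimal edit sequence:
  1. delete 'u'  (+1)
  2. delete 'n'  (+1)
  3. delete 'u'  (+1)
  4. substitute 's' -> 'o'  (+1)
  5. keep 'u'
  6. delete 'a'  (+1)
  7. substitute 'l' -> 'r'  (+1)
Edit distance = 6
Max length = max(7, 3) = 7
Similarity = 1 - 6/7
= 0.1429


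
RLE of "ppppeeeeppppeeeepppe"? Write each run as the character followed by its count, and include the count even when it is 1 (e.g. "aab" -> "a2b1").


String: "ppppeeeeppppeeeepppe"
Scanning for consecutive runs:
  'p' x 4
  'e' x 4
  'p' x 4
  'e' x 4
  'p' x 3
  'e' x 1
RLE = "p4e4p4e4p3e1"


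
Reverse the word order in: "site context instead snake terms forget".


Original: "site context instead snake terms forget"
Words (1..n): site | context | instead | snake | terms | forget
Reversed (n..1): forget | terms | snake | instead | context | site
Result = "forget terms snake instead context site"


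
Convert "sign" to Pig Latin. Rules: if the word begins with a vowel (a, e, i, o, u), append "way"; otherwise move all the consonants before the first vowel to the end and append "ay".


Word: "sign"
Starts with consonant(s) → move to end, add 'ay'
Consonant cluster: "s"
Pig Latin = "ignsay"


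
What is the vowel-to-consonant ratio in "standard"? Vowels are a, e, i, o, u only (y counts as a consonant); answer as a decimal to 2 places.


Word: "standard"
Vowels (a,e,i,o,u): 2
Consonants: 6
Ratio = 2/6
= 0.33


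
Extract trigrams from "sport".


Word: "sport" (length 5)
Number of trigrams = 5 - 3 + 1 = 3
  Position 0: "spo"
  Position 1: "por"
  Position 2: "ort"
Trigrams = "spo", "por", "ort"


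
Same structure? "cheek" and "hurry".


Pattern of "cheek": [0, 1, 2, 2, 3]
Pattern of "hurry": [0, 1, 2, 2, 3]
Patterns match
Same pattern = Yes


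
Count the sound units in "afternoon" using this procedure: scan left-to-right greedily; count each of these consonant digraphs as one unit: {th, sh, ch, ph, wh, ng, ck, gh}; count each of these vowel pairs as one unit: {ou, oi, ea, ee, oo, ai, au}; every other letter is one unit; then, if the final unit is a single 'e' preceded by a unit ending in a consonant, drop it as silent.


Word: "afternoon" (9 letters)
Left-to-right scan:
  1. 'a' (letter)
  2. 'f' (letter)
  3. 't' (letter)
  4. 'e' (letter)
  5. 'r' (letter)
  6. 'n' (letter)
  7. 'oo' (vowel-pair)
  8. 'n' (letter)
Units from scan: 8
Sound units = 8 units


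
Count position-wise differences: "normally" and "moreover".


Comparing character by character (same length = 8):
  Pos 0: 'n' vs 'm' !=
  Pos 1: 'o' vs 'o' =
  Pos 2: 'r' vs 'r' =
  Pos 3: 'm' vs 'e' !=
  Pos 4: 'a' vs 'o' !=
  Pos 5: 'l' vs 'v' !=
  Pos 6: 'l' vs 'e' !=
  Pos 7: 'y' vs 'r' !=
Hamming distance = 6


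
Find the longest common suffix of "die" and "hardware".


Word 1: "die"
Word 2: "hardware"
Comparing from end:
  Pos -1: 'e' == 'e'
  Pos -2: 'i' != 'r' (stop)
LCS = "e" (length 1)


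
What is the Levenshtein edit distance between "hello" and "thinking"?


Word 1: "hello" (length 5)
Word 2: "thinking" (length 8)
One optimal edit sequence (insert/delete/substitute each cost 1):
  1. insert 't'  (+1)
  2. keep 'h'
  3. insert 'i'  (+1)
  4. insert 'n'  (+1)
  5. substitute 'e' -> 'k'  (+1)
  6. substitute 'l' -> 'i'  (+1)
  7. substitute 'l' -> 'n'  (+1)
  8. substitute 'o' -> 'g'  (+1)
Total edit operations: 7
Edit distance = 7


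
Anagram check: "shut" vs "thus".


Word 1: "shut" → sorted: hstu
Word 2: "thus" → sorted: hstu
Same letters? hstu == hstu
Anagram = Yes


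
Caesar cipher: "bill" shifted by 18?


Word: "bill"
Shift: 18
Each letter → (letter + shift) mod 26:
  'b' (1) + 18 = 19 → 't'
  'i' (8) + 18 = 0 → 'a'
  'l' (11) + 18 = 3 → 'd'
  'l' (11) + 18 = 3 → 'd'
Result = "tadd"


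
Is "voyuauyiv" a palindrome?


Word: "voyuauyiv"
Reversed: "viyuauyov"
Forward == Backward? voyuauyiv != viyuauyov
Palindrome = No


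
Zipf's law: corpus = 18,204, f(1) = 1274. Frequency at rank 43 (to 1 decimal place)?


Zipf's law: f(r) = f(1) / r
f(1) = 1274
f(43) = 1274 / 43
= 29.6 occurrences


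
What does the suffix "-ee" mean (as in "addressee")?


Suffix: -ee
Example: addressee (address + -ee)
Meaning = one who receives


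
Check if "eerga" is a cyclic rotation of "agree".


Word: "agree", Candidate: "eerga"
Method: check if candidate is substring of word+word
"agreeagree" contains "eerga"? No
Is rotation = No


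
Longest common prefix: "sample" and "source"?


Word 1: "sample"
Word 2: "source"
Comparing from start:
  Pos 0: 's' == 's'
  Pos 1: 'a' != 'o' (stop)
LCP = "s" (length 1)


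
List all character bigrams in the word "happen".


Word: "happen" (length 6)
Number of bigrams = 6 - 2 + 1 = 5
  Position 0: "ha"
  Position 1: "ap"
  Position 2: "pp"
  Position 3: "pe"
  Position 4: "en"
Bigrams = "ha", "ap", "pp", "pe", "en"


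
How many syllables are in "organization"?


Word: "organization"
Syllable breakdown: or-gan-i-za-tion
Counting: 5 parts
= 5 syllables


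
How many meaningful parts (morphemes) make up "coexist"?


Word: "coexist"
Morphemes: co- | exist
Each morpheme carries meaning
= 2 morphemes


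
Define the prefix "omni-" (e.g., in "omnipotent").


Prefix: omni-
Example: omnipotent = omni- + potent
Meaning = all


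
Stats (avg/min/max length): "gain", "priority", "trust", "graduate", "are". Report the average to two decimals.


Lengths: "gain"=4, "priority"=8, "trust"=5, "graduate"=8, "are"=3
Sum = 28, Count = 5
Average = 28/5 = 5.60
= avg=5.60, min=3, max=8


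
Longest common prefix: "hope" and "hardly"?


Word 1: "hope"
Word 2: "hardly"
Comparing from start:
  Pos 0: 'h' == 'h'
  Pos 1: 'o' != 'a' (stop)
LCP = "h" (length 1)


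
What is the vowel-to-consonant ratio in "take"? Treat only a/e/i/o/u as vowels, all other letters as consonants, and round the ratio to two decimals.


Word: "take"
Vowels (a,e,i,o,u): 2
Consonants: 2
Ratio = 2/2
= 1.00


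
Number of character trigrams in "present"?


Word: "present" (length 7)
Number of 3-grams = length - 3 + 1 = 7 - 3 + 1
= 5


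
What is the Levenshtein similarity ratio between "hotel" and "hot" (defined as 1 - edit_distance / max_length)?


Word 1: "hotel" (length 5)
Word 2: "hot" (length 3)
One optimal edit sequence:
  1. keep 'h'
  2. keep 'o'
  3. keep 't'
  4. delete 'e'  (+1)
  5. delete 'l'  (+1)
Edit distance = 2
Max length = max(5, 3) = 5
Similarity = 1 - 2/5
= 0.6000


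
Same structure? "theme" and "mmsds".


Pattern of "theme": [0, 1, 2, 3, 2]
Pattern of "mmsds": [0, 0, 1, 2, 1]
Patterns do not match
Same pattern = No


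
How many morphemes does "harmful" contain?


Word: "harmful"
Morphemes: harm + -ful
Each morpheme carries meaning
= 2 morphemes


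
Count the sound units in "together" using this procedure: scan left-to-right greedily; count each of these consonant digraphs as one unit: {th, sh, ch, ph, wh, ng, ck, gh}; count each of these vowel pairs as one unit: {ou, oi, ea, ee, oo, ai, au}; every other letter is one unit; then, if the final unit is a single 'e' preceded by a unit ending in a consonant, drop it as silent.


Word: "together" (8 letters)
Left-to-right scan:
  [1] 't' (letter)
  [2] 'o' (letter)
  [3] 'g' (letter)
  [4] 'e' (letter)
  [5] 'th' (digraph)
  [6] 'e' (letter)
  [7] 'r' (letter)
Units from scan: 7
Sound units = 7 units


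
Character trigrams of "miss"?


Word: "miss" (length 4)
Number of trigrams = 4 - 3 + 1 = 2
  Position 0: "mis"
  Position 1: "iss"
Trigrams = "mis", "iss"


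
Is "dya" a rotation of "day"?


Word: "day", Candidate: "dya"
Method: check if candidate is substring of word+word
"dayday" contains "dya"? No
Is rotation = No


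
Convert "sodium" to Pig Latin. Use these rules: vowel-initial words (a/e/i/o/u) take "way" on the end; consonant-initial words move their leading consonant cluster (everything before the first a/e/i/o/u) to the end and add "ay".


Word: "sodium"
Starts with consonant(s) → move to end, add 'ay'
Consonant cluster: "s"
Pig Latin = "odiumsay"


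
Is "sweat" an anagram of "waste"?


Word 1: "waste" → sorted: aestw
Word 2: "sweat" → sorted: aestw
Same letters? aestw == aestw
Anagram = Yes


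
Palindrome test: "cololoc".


Word: "cololoc"
Reversed: "cololoc"
Forward == Backward? cololoc == cololoc
Palindrome = Yes


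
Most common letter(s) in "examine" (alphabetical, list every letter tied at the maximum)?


Word: "examine"
Letter counts:
  'a': 1
  'e': 2
  'i': 1
  'm': 1
  'n': 1
  'x': 1
Maximum count = 2
Most frequent = 'e' (2 times each)


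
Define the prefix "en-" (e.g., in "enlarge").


Prefix: en-
As in: enlarge -> en- + large
Meaning = cause to / put into


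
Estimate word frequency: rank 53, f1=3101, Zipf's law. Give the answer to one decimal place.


Zipf's law: f(r) = f(1) / r
f(1) = 3101
f(53) = 3101 / 53
= 58.5 occurrences


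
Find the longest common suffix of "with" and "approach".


Word 1: "with"
Word 2: "approach"
Comparing from end:
  Pos -1: 'h' == 'h'
  Pos -2: 't' != 'c' (stop)
LCS = "h" (length 1)


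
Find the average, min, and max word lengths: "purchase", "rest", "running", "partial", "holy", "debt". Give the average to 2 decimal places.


Lengths: "purchase"=8, "rest"=4, "running"=7, "partial"=7, "holy"=4, "debt"=4
Sum = 34, Count = 6
Average = 34/6 = 5.67
= avg=5.67, min=4, max=8


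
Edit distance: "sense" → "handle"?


Word 1: "sense" (length 5)
Word 2: "handle" (length 6)
One optimal edit sequence (insert/delete/substitute each cost 1):
  1. substitute 's' -> 'h'  (+1)
  2. substitute 'e' -> 'a'  (+1)
  3. keep 'n'
  4. insert 'd'  (+1)
  5. substitute 's' -> 'l'  (+1)
  6. keep 'e'
Total edit operations: 4
Edit distance = 4


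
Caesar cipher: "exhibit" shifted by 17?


Word: "exhibit"
Shift: 17
Each letter → (letter + shift) mod 26:
  'e' (4) + 17 = 21 → 'v'
  'x' (23) + 17 = 14 → 'o'
  'h' (7) + 17 = 24 → 'y'
  'i' (8) + 17 = 25 → 'z'
  'b' (1) + 17 = 18 → 's'
  'i' (8) + 17 = 25 → 'z'
  't' (19) + 17 = 10 → 'k'
Result = "voyzszk"


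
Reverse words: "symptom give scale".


Original: "symptom give scale"
Words (1..n): symptom | give | scale
Reversed (n..1): scale | give | symptom
Result = "scale give symptom"


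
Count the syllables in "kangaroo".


Word: "kangaroo"
Syllable breakdown: kan / ga / roo
Counting: 3 parts
= 3 syllables


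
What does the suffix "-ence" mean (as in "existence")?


Suffix: -ence
Example: existence (exist + -ence)
Meaning = state of


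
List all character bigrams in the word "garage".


Word: "garage" (length 6)
Number of bigrams = 6 - 2 + 1 = 5
  Position 0: "ga"
  Position 1: "ar"
  Position 2: "ra"
  Position 3: "ag"
  Position 4: "ge"
Bigrams = "ga", "ar", "ra", "ag", "ge"


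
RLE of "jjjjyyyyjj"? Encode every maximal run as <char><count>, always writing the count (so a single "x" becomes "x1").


String: "jjjjyyyyjj"
Scanning for consecutive runs:
  'j' x 4
  'y' x 4
  'j' x 2
RLE = "j4y4j2"


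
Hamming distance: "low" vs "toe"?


Comparing character by character (same length = 3):
  Pos 0: 'l' vs 't' !=
  Pos 1: 'o' vs 'o' =
  Pos 2: 'w' vs 'e' !=
Hamming distance = 2


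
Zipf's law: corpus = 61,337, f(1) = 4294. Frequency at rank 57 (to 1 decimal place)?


Zipf's law: f(r) = f(1) / r
f(1) = 4294
f(57) = 4294 / 57
= 75.3 occurrences


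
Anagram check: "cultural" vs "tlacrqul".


Word 1: "cultural" → sorted: acllrtuu
Word 2: "tlacrqul" → sorted: acllqrtu
Same letters? acllrtuu != acllqrtu
Anagram = No


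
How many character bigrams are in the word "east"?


Word: "east" (length 4)
Number of 2-grams = length - 2 + 1 = 4 - 2 + 1
= 3


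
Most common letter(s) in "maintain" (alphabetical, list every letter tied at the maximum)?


Word: "maintain"
Letter counts:
  'a': 2
  'i': 2
  'm': 1
  'n': 2
  't': 1
Maximum count = 2
Most frequent = 'a', 'i', 'n' (2 times each)


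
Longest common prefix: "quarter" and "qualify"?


Word 1: "quarter"
Word 2: "qualify"
Comparing from start:
  Pos 0: 'q' == 'q'
  Pos 1: 'u' == 'u'
  Pos 2: 'a' == 'a'
  Pos 3: 'r' != 'l' (stop)
LCP = "qua" (length 3)


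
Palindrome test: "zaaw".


Word: "zaaw"
Reversed: "waaz"
Forward == Backward? zaaw != waaz
Palindrome = No


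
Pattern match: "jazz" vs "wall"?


Pattern of "jazz": [0, 1, 2, 2]
Pattern of "wall": [0, 1, 2, 2]
Patterns match
Same pattern = Yes


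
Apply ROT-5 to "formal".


Word: "formal"
Shift: 5
Each letter → (letter + shift) mod 26:
  'f' (5) + 5 = 10 → 'k'
  'o' (14) + 5 = 19 → 't'
  'r' (17) + 5 = 22 → 'w'
  'm' (12) + 5 = 17 → 'r'
  'a' (0) + 5 = 5 → 'f'
  'l' (11) + 5 = 16 → 'q'
Result = "ktwrfq"


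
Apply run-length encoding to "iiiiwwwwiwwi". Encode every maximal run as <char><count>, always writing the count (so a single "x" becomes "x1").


String: "iiiiwwwwiwwi"
Scanning for consecutive runs:
  'i' x 4
  'w' x 4
  'i' x 1
  'w' x 2
  'i' x 1
RLE = "i4w4i1w2i1"


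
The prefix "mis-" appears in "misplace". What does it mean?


Prefix: mis-
Example: misplace (mis- + place)
Meaning = wrongly


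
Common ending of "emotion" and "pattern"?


Word 1: "emotion"
Word 2: "pattern"
Comparing from end:
  Pos -1: 'n' == 'n'
  Pos -2: 'o' != 'r' (stop)
LCS = "n" (length 1)


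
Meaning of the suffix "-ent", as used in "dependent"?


Suffix: -ent
Example: dependent (depend + -ent)
Meaning = one who / that which


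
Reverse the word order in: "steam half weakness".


Original: "steam half weakness"
Words (1..n): steam | half | weakness
Reversed (n..1): weakness | half | steam
Result = "weakness half steam"


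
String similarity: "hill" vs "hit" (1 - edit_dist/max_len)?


Word 1: "hill" (length 4)
Word 2: "hit" (length 3)
One optimal edit sequence:
  1. keep 'h'
  2. keep 'i'
  3. delete 'l'  (+1)
  4. substitute 'l' -> 't'  (+1)
Edit distance = 2
Max length = max(4, 3) = 4
Similarity = 1 - 2/4
= 0.5000


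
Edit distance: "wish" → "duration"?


Word 1: "wish" (length 4)
Word 2: "duration" (length 8)
One optimal edit sequence (insert/delete/substitute each cost 1):
  1. insert 'd'  (+1)
  2. insert 'u'  (+1)
  3. insert 'r'  (+1)
  4. insert 'a'  (+1)
  5. substitute 'w' -> 't'  (+1)
  6. keep 'i'
  7. substitute 's' -> 'o'  (+1)
  8. substitute 'h' -> 'n'  (+1)
Total edit operations: 7
Edit distance = 7


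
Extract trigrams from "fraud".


Word: "fraud" (length 5)
Number of trigrams = 5 - 3 + 1 = 3
  Position 0: "fra"
  Position 1: "rau"
  Position 2: "aud"
Trigrams = "fra", "rau", "aud"


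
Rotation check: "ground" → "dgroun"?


Word: "ground", Candidate: "dgroun"
Method: check if candidate is substring of word+word
"groundground" contains "dgroun"? Yes
Is rotation = Yes


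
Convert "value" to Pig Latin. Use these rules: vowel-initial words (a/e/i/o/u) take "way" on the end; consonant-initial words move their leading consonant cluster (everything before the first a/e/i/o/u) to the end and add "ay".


Word: "value"
Starts with consonant(s) → move to end, add 'ay'
Consonant cluster: "v"
Pig Latin = "aluevay"


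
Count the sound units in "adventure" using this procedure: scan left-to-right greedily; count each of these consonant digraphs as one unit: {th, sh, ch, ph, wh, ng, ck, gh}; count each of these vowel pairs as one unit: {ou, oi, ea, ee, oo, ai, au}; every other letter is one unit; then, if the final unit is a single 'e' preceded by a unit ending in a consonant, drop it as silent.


Word: "adventure" (9 letters)
Left-to-right scan:
  (1) 'a' (letter)
  (2) 'd' (letter)
  (3) 'v' (letter)
  (4) 'e' (letter)
  (5) 'n' (letter)
  (6) 't' (letter)
  (7) 'u' (letter)
  (8) 'r' (letter)
  (9) 'e' (letter)
Units from scan: 9
Final unit is 'e' after a consonant -> drop as silent (-1)
Sound units = 8 units


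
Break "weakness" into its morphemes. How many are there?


Word: "weakness"
Morphemes: weak + -ness
Each morpheme carries meaning
= 2 morphemes


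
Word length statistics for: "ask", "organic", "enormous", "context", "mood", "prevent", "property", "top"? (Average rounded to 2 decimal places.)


Lengths: "ask"=3, "organic"=7, "enormous"=8, "context"=7, "mood"=4, "prevent"=7, "property"=8, "top"=3
Sum = 47, Count = 8
Average = 47/8 = 5.88
= avg=5.88, min=3, max=8


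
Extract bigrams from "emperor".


Word: "emperor" (length 7)
Number of bigrams = 7 - 2 + 1 = 6
  Position 0: "em"
  Position 1: "mp"
  Position 2: "pe"
  Position 3: "er"
  Position 4: "ro"
  Position 5: "or"
Bigrams = "em", "mp", "pe", "er", "ro", "or"


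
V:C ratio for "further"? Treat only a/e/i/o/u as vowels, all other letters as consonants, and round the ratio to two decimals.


Word: "further"
Vowels (a,e,i,o,u): 2
Consonants: 5
Ratio = 2/5
= 0.40


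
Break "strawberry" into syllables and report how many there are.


Word: "strawberry"
Syllable breakdown: straw / ber / ry
Counting: 3 parts
= 3 syllables


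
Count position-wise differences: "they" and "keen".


Comparing character by character (same length = 4):
  Pos 0: 't' vs 'k' !=
  Pos 1: 'h' vs 'e' !=
  Pos 2: 'e' vs 'e' =
  Pos 3: 'y' vs 'n' !=
Hamming distance = 3


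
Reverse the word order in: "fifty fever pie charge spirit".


Original: "fifty fever pie charge spirit"
Words (1..n): fifty | fever | pie | charge | spirit
Reversed (n..1): spirit | charge | pie | fever | fifty
Result = "spirit charge pie fever fifty"


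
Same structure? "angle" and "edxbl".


Pattern of "angle": [0, 1, 2, 3, 4]
Pattern of "edxbl": [0, 1, 2, 3, 4]
Patterns match
Same pattern = Yes


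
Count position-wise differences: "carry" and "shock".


Comparing character by character (same length = 5):
  Pos 0: 'c' vs 's' !=
  Pos 1: 'a' vs 'h' !=
  Pos 2: 'r' vs 'o' !=
  Pos 3: 'r' vs 'c' !=
  Pos 4: 'y' vs 'k' !=
Hamming distance = 5


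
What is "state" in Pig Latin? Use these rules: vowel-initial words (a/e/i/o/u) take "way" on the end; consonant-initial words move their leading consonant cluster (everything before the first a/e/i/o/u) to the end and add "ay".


Word: "state"
Starts with consonant(s) → move to end, add 'ay'
Consonant cluster: "st"
Pig Latin = "atestay"


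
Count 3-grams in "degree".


Word: "degree" (length 6)
Number of 3-grams = length - 3 + 1 = 6 - 3 + 1
= 4


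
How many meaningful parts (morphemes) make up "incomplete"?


Word: "incomplete"
Morphemes: in- | complete
Each morpheme carries meaning
= 2 morphemes


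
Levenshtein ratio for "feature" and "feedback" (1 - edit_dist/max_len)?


Word 1: "feature" (length 7)
Word 2: "feedback" (length 8)
One optimal edit sequence:
  1. keep 'f'
  2. insert 'e'  (+1)
  3. keep 'e'
  4. substitute 'a' -> 'd'  (+1)
  5. substitute 't' -> 'b'  (+1)
  6. substitute 'u' -> 'a'  (+1)
  7. substitute 'r' -> 'c'  (+1)
  8. substitute 'e' -> 'k'  (+1)
Edit distance = 6
Max length = max(7, 8) = 8
Similarity = 1 - 6/8
= 0.2500


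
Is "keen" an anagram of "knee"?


Word 1: "knee" → sorted: eekn
Word 2: "keen" → sorted: eekn
Same letters? eekn == eekn
Anagram = Yes


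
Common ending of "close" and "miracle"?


Word 1: "close"
Word 2: "miracle"
Comparing from end:
  Pos -1: 'e' == 'e'
  Pos -2: 's' != 'l' (stop)
LCS = "e" (length 1)


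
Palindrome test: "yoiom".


Word: "yoiom"
Reversed: "moioy"
Forward == Backward? yoiom != moioy
Palindrome = No


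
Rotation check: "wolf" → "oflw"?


Word: "wolf", Candidate: "oflw"
Method: check if candidate is substring of word+word
"wolfwolf" contains "oflw"? No
Is rotation = No


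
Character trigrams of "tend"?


Word: "tend" (length 4)
Number of trigrams = 4 - 3 + 1 = 2
  Position 0: "ten"
  Position 1: "end"
Trigrams = "ten", "end"


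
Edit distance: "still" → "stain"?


Word 1: "still" (length 5)
Word 2: "stain" (length 5)
One optimal edit sequence (insert/delete/substitute each cost 1):
  1. keep 's'
  2. keep 't'
  3. substitute 'i' -> 'a'  (+1)
  4. substitute 'l' -> 'i'  (+1)
  5. substitute 'l' -> 'n'  (+1)
Total edit operations: 3
Edit distance = 3


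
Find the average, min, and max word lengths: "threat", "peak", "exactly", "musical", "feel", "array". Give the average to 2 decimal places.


Lengths: "threat"=6, "peak"=4, "exactly"=7, "musical"=7, "feel"=4, "array"=5
Sum = 33, Count = 6
Average = 33/6 = 5.50
= avg=5.50, min=4, max=7


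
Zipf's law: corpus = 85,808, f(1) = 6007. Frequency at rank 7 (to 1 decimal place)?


Zipf's law: f(r) = f(1) / r
f(1) = 6007
f(7) = 6007 / 7
= 858.1 occurrences


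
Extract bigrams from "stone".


Word: "stone" (length 5)
Number of bigrams = 5 - 2 + 1 = 4
  Position 0: "st"
  Position 1: "to"
  Position 2: "on"
  Position 3: "ne"
Bigrams = "st", "to", "on", "ne"


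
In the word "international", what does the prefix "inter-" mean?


Prefix: inter-
Example: international (inter- + national)
Meaning = between


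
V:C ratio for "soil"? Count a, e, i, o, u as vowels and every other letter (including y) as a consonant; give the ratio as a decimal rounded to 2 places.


Word: "soil"
Vowels (a,e,i,o,u): 2
Consonants: 2
Ratio = 2/2
= 1.00


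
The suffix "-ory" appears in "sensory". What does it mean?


Suffix: -ory
Example: sensory = sense + -ory, with a spelling change
Meaning = relating to / place for


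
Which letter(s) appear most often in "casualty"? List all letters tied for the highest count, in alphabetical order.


Word: "casualty"
Letter counts:
  'a': 2
  'c': 1
  'l': 1
  's': 1
  't': 1
  'u': 1
  'y': 1
Maximum count = 2
Most frequent = 'a' (2 times each)


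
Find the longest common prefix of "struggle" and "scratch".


Word 1: "struggle"
Word 2: "scratch"
Comparing from start:
  Pos 0: 's' == 's'
  Pos 1: 't' != 'c' (stop)
LCP = "s" (length 1)


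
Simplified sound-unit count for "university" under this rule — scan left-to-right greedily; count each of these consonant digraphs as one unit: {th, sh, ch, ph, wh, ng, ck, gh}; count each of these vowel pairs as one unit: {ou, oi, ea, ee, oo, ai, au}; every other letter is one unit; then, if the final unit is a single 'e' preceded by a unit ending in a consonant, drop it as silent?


Word: "university" (10 letters)
Left-to-right scan:
  [1] 'u' (letter)
  [2] 'n' (letter)
  [3] 'i' (letter)
  [4] 'v' (letter)
  [5] 'e' (letter)
  [6] 'r' (letter)
  [7] 's' (letter)
  [8] 'i' (letter)
  [9] 't' (letter)
  [10] 'y' (letter)
Units from scan: 10
Sound units = 10 units


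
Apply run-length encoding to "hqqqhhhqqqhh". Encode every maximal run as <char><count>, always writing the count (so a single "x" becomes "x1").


String: "hqqqhhhqqqhh"
Scanning for consecutive runs:
  'h' x 1
  'q' x 3
  'h' x 3
  'q' x 3
  'h' x 2
RLE = "h1q3h3q3h2"


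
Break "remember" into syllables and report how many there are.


Word: "remember"
Syllable breakdown: re | mem | ber
Counting: 3 parts
= 3 syllables


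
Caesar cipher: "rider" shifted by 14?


Word: "rider"
Shift: 14
Each letter → (letter + shift) mod 26:
  'r' (17) + 14 = 5 → 'f'
  'i' (8) + 14 = 22 → 'w'
  'd' (3) + 14 = 17 → 'r'
  'e' (4) + 14 = 18 → 's'
  'r' (17) + 14 = 5 → 'f'
Result = "fwrsf"


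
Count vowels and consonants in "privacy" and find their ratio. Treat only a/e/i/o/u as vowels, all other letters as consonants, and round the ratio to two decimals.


Word: "privacy"
Vowels (a,e,i,o,u): 2
Consonants: 5
Ratio = 2/5
= 0.40


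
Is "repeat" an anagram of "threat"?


Word 1: "threat" → sorted: aehrtt
Word 2: "repeat" → sorted: aeeprt
Same letters? aehrtt != aeeprt
Anagram = No


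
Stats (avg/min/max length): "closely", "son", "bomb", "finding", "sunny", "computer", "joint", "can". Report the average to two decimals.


Lengths: "closely"=7, "son"=3, "bomb"=4, "finding"=7, "sunny"=5, "computer"=8, "joint"=5, "can"=3
Sum = 42, Count = 8
Average = 42/8 = 5.25
= avg=5.25, min=3, max=8


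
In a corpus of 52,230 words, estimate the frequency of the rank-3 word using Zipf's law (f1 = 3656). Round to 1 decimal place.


Zipf's law: f(r) = f(1) / r
f(1) = 3656
f(3) = 3656 / 3
= 1218.7 occurrences


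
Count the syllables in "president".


Word: "president"
Syllable breakdown: pres / i / dent
Counting: 3 parts
= 3 syllables


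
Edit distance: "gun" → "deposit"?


Word 1: "gun" (length 3)
Word 2: "deposit" (length 7)
One optimal edit sequence (insert/delete/substitute each cost 1):
  1. insert 'd'  (+1)
  2. insert 'e'  (+1)
  3. insert 'p'  (+1)
  4. insert 'o'  (+1)
  5. substitute 'g' -> 's'  (+1)
  6. substitute 'u' -> 'i'  (+1)
  7. substitute 'n' -> 't'  (+1)
Total edit operations: 7
Edit distance = 7


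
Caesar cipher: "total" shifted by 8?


Word: "total"
Shift: 8
Each letter → (letter + shift) mod 26:
  't' (19) + 8 = 1 → 'b'
  'o' (14) + 8 = 22 → 'w'
  't' (19) + 8 = 1 → 'b'
  'a' (0) + 8 = 8 → 'i'
  'l' (11) + 8 = 19 → 't'
Result = "bwbit"


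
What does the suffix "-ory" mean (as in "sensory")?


Suffix: -ory
As in: sensory -> sense + -ory, with a spelling change
Meaning = relating to / place for


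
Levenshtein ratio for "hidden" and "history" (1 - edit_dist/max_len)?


Word 1: "hidden" (length 6)
Word 2: "history" (length 7)
One optimal edit sequence:
  1. keep 'h'
  2. keep 'i'
  3. insert 's'  (+1)
  4. substitute 'd' -> 't'  (+1)
  5. substitute 'd' -> 'o'  (+1)
  6. substitute 'e' -> 'r'  (+1)
  7. substitute 'n' -> 'y'  (+1)
Edit distance = 5
Max length = max(6, 7) = 7
Similarity = 1 - 5/7
= 0.2857


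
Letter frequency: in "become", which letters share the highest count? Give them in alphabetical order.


Word: "become"
Letter counts:
  'b': 1
  'c': 1
  'e': 2
  'm': 1
  'o': 1
Maximum count = 2
Most frequent = 'e' (2 times each)


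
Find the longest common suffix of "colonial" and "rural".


Word 1: "colonial"
Word 2: "rural"
Comparing from end:
  Pos -1: 'l' == 'l'
  Pos -2: 'a' == 'a'
  Pos -3: 'i' != 'r' (stop)
LCS = "al" (length 2)


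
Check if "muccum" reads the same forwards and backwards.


Word: "muccum"
Reversed: "muccum"
Forward == Backward? muccum == muccum
Palindrome = Yes


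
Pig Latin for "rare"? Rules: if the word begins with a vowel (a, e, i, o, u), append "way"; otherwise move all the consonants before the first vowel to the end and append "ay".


Word: "rare"
Starts with consonant(s) → move to end, add 'ay'
Consonant cluster: "r"
Pig Latin = "areray"


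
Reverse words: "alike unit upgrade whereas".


Original: "alike unit upgrade whereas"
Words (1..n): alike | unit | upgrade | whereas
Reversed (n..1): whereas | upgrade | unit | alike
Result = "whereas upgrade unit alike"


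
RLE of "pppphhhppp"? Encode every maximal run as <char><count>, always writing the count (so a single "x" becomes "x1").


String: "pppphhhppp"
Scanning for consecutive runs:
  'p' x 4
  'h' x 3
  'p' x 3
RLE = "p4h3p3"


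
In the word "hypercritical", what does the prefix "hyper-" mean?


Prefix: hyper-
As in: hypercritical -> hyper- + critical
Meaning = over / excessive


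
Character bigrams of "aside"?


Word: "aside" (length 5)
Number of bigrams = 5 - 2 + 1 = 4
  Position 0: "as"
  Position 1: "si"
  Position 2: "id"
  Position 3: "de"
Bigrams = "as", "si", "id", "de"


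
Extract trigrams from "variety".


Word: "variety" (length 7)
Number of trigrams = 7 - 3 + 1 = 5
  Position 0: "var"
  Position 1: "ari"
  Position 2: "rie"
  Position 3: "iet"
  Position 4: "ety"
Trigrams = "var", "ari", "rie", "iet", "ety"


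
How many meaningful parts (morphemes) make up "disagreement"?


Word: "disagreement"
Morphemes: dis- + agree + -ment
Each morpheme carries meaning
= 3 morphemes


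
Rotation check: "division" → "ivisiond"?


Word: "division", Candidate: "ivisiond"
Method: check if candidate is substring of word+word
"divisiondivision" contains "ivisiond"? Yes
Is rotation = Yes


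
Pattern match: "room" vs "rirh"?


Pattern of "room": [0, 1, 1, 2]
Pattern of "rirh": [0, 1, 0, 2]
Patterns do not match
Same pattern = No


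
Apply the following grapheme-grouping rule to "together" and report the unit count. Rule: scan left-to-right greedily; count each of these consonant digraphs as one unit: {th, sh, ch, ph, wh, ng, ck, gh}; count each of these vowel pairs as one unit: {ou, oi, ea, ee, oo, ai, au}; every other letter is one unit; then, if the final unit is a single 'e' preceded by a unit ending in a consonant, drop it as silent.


Word: "together" (8 letters)
Left-to-right scan:
  1. 't' (letter)
  2. 'o' (letter)
  3. 'g' (letter)
  4. 'e' (letter)
  5. 'th' (digraph)
  6. 'e' (letter)
  7. 'r' (letter)
Units from scan: 7
Sound units = 7 units


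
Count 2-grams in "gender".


Word: "gender" (length 6)
Number of 2-grams = length - 2 + 1 = 6 - 2 + 1
= 5


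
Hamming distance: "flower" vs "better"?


Comparing character by character (same length = 6):
  Pos 0: 'f' vs 'b' !=
  Pos 1: 'l' vs 'e' !=
  Pos 2: 'o' vs 't' !=
  Pos 3: 'w' vs 't' !=
  Pos 4: 'e' vs 'e' =
  Pos 5: 'r' vs 'r' =
Hamming distance = 4


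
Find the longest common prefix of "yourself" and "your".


Word 1: "yourself"
Word 2: "your"
Comparing from start:
  Pos 0: 'y' == 'y'
  Pos 1: 'o' == 'o'
  Pos 2: 'u' == 'u'
  Pos 3: 'r' == 'r'
LCP = "your" (length 4)


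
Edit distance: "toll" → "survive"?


Word 1: "toll" (length 4)
Word 2: "survive" (length 7)
One optimal edit sequence (insert/delete/substitute each cost 1):
  1. insert 's'  (+1)
  2. insert 'u'  (+1)
  3. insert 'r'  (+1)
  4. substitute 't' -> 'v'  (+1)
  5. substitute 'o' -> 'i'  (+1)
  6. substitute 'l' -> 'v'  (+1)
  7. substitute 'l' -> 'e'  (+1)
Total edit operations: 7
Edit distance = 7


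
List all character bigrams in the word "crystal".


Word: "crystal" (length 7)
Number of bigrams = 7 - 2 + 1 = 6
  Position 0: "cr"
  Position 1: "ry"
  Position 2: "ys"
  Position 3: "st"
  Position 4: "ta"
  Position 5: "al"
Bigrams = "cr", "ry", "ys", "st", "ta", "al"


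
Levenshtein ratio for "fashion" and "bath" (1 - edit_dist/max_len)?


Word 1: "fashion" (length 7)
Word 2: "bath" (length 4)
One optimal edit sequence:
  1. substitute 'f' -> 'b'  (+1)
  2. keep 'a'
  3. substitute 's' -> 't'  (+1)
  4. keep 'h'
  5. delete 'i'  (+1)
  6. delete 'o'  (+1)
  7. delete 'n'  (+1)
Edit distance = 5
Max length = max(7, 4) = 7
Similarity = 1 - 5/7
= 0.2857


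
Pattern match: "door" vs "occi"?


Pattern of "door": [0, 1, 1, 2]
Pattern of "occi": [0, 1, 1, 2]
Patterns match
Same pattern = Yes


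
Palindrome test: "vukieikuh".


Word: "vukieikuh"
Reversed: "hukieikuv"
Forward == Backward? vukieikuh != hukieikuv
Palindrome = No


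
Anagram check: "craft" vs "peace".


Word 1: "craft" → sorted: acfrt
Word 2: "peace" → sorted: aceep
Same letters? acfrt != aceep
Anagram = No


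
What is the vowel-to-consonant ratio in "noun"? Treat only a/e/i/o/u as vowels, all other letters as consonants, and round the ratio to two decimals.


Word: "noun"
Vowels (a,e,i,o,u): 2
Consonants: 2
Ratio = 2/2
= 1.00


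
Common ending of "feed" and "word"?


Word 1: "feed"
Word 2: "word"
Comparing from end:
  Pos -1: 'd' == 'd'
  Pos -2: 'e' != 'r' (stop)
LCS = "d" (length 1)


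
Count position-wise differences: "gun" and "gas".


Comparing character by character (same length = 3):
  Pos 0: 'g' vs 'g' =
  Pos 1: 'u' vs 'a' !=
  Pos 2: 'n' vs 's' !=
Hamming distance = 2


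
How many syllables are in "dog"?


Word: "dog"
Syllable breakdown: dog
Counting: 1 part
= 1 syllable


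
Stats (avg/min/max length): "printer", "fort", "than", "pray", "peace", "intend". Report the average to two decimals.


Lengths: "printer"=7, "fort"=4, "than"=4, "pray"=4, "peace"=5, "intend"=6
Sum = 30, Count = 6
Average = 30/6 = 5.00
= avg=5.00, min=4, max=7


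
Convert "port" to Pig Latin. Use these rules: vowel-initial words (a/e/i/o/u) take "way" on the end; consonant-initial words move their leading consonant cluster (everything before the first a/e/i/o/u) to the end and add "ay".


Word: "port"
Starts with consonant(s) → move to end, add 'ay'
Consonant cluster: "p"
Pig Latin = "ortpay"


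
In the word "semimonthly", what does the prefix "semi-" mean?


Prefix: semi-
As in: semimonthly -> semi- + monthly
Meaning = half


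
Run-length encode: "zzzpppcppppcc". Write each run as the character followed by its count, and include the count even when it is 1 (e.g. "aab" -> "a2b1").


String: "zzzpppcppppcc"
Scanning for consecutive runs:
  'z' x 3
  'p' x 3
  'c' x 1
  'p' x 4
  'c' x 2
RLE = "z3p3c1p4c2"


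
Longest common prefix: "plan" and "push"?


Word 1: "plan"
Word 2: "push"
Comparing from start:
  Pos 0: 'p' == 'p'
  Pos 1: 'l' != 'u' (stop)
LCP = "p" (length 1)


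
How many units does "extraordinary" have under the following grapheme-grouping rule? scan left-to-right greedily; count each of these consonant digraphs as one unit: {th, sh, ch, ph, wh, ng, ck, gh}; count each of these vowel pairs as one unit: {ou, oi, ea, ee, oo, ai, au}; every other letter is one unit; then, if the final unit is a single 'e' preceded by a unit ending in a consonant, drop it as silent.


Word: "extraordinary" (13 letters)
Left-to-right scan:
  (1) 'e' (letter)
  (2) 'x' (letter)
  (3) 't' (letter)
  (4) 'r' (letter)
  (5) 'a' (letter)
  (6) 'o' (letter)
  (7) 'r' (letter)
  (8) 'd' (letter)
  (9) 'i' (letter)
  (10) 'n' (letter)
  (11) 'a' (letter)
  (12) 'r' (letter)
  (13) 'y' (letter)
Units from scan: 13
Sound units = 13 units


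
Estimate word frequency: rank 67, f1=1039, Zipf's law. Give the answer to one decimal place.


Zipf's law: f(r) = f(1) / r
f(1) = 1039
f(67) = 1039 / 67
= 15.5 occurrences


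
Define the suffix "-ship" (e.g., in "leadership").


Suffix: -ship
Example: leadership (leader + -ship)
Meaning = state / position


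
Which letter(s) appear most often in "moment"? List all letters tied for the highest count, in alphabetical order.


Word: "moment"
Letter counts:
  'e': 1
  'm': 2
  'n': 1
  'o': 1
  't': 1
Maximum count = 2
Most frequent = 'm' (2 times each)


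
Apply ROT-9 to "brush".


Word: "brush"
Shift: 9
Each letter → (letter + shift) mod 26:
  'b' (1) + 9 = 10 → 'k'
  'r' (17) + 9 = 0 → 'a'
  'u' (20) + 9 = 3 → 'd'
  's' (18) + 9 = 1 → 'b'
  'h' (7) + 9 = 16 → 'q'
Result = "kadbq"


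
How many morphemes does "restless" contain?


Word: "restless"
Morphemes: rest + -less
Each morpheme carries meaning
= 2 morphemes


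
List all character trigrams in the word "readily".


Word: "readily" (length 7)
Number of trigrams = 7 - 3 + 1 = 5
  Position 0: "rea"
  Position 1: "ead"
  Position 2: "adi"
  Position 3: "dil"
  Position 4: "ily"
Trigrams = "rea", "ead", "adi", "dil", "ily"


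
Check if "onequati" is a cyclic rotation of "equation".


Word: "equation", Candidate: "onequati"
Method: check if candidate is substring of word+word
"equationequation" contains "onequati"? Yes
Is rotation = Yes


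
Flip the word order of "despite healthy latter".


Original: "despite healthy latter"
Words (1..n): despite | healthy | latter
Reversed (n..1): latter | healthy | despite
Result = "latter healthy despite"


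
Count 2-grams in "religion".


Word: "religion" (length 8)
Number of 2-grams = length - 2 + 1 = 8 - 2 + 1
= 7


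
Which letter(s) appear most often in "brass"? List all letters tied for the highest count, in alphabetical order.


Word: "brass"
Letter counts:
  'a': 1
  'b': 1
  'r': 1
  's': 2
Maximum count = 2
Most frequent = 's' (2 times each)


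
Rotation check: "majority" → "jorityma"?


Word: "majority", Candidate: "jorityma"
Method: check if candidate is substring of word+word
"majoritymajority" contains "jorityma"? Yes
Is rotation = Yes


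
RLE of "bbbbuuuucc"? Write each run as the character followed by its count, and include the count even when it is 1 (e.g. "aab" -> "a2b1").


String: "bbbbuuuucc"
Scanning for consecutive runs:
  'b' x 4
  'u' x 4
  'c' x 2
RLE = "b4u4c2"


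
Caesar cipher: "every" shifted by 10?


Word: "every"
Shift: 10
Each letter → (letter + shift) mod 26:
  'e' (4) + 10 = 14 → 'o'
  'v' (21) + 10 = 5 → 'f'
  'e' (4) + 10 = 14 → 'o'
  'r' (17) + 10 = 1 → 'b'
  'y' (24) + 10 = 8 → 'i'
Result = "ofobi"


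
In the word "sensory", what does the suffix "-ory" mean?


Suffix: -ory
Example: sensory = sense + -ory, with a spelling change
Meaning = relating to / place for


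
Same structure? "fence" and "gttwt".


Pattern of "fence": [0, 1, 2, 3, 1]
Pattern of "gttwt": [0, 1, 1, 2, 1]
Patterns do not match
Same pattern = No


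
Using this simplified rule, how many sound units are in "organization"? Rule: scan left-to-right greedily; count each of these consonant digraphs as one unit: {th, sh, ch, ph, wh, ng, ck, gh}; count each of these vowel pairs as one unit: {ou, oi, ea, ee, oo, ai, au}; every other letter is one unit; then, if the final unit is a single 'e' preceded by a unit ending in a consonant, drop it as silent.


Word: "organization" (12 letters)
Left-to-right scan:
  1. 'o' (letter)
  2. 'r' (letter)
  3. 'g' (letter)
  4. 'a' (letter)
  5. 'n' (letter)
  6. 'i' (letter)
  7. 'z' (letter)
  8. 'a' (letter)
  9. 't' (letter)
  10. 'i' (letter)
  11. 'o' (letter)
  12. 'n' (letter)
Units from scan: 12
Sound units = 12 units


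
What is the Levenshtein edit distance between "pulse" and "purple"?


Word 1: "pulse" (length 5)
Word 2: "purple" (length 6)
One optimal edit sequence (insert/delete/substitute each cost 1):
  1. keep 'p'
  2. keep 'u'
  3. insert 'r'  (+1)
  4. substitute 'l' -> 'p'  (+1)
  5. substitute 's' -> 'l'  (+1)
  6. keep 'e'
Total edit operations: 3
Edit distance = 3


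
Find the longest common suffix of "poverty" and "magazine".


Word 1: "poverty"
Word 2: "magazine"
Comparing from end:
  Pos -1: 'y' != 'e' (stop)
LCS = "" (length 0)
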